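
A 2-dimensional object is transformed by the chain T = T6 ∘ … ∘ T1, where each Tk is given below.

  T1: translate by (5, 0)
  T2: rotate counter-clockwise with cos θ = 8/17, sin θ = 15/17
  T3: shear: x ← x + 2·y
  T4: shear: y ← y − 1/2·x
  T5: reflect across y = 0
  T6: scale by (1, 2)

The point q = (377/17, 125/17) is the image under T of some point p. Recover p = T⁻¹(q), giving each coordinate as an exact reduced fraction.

p = (5, -3)

T1 = [1 0 5; 0 1 0; 0 0 1]
T2·T1 = [8/17 -15/17 40/17; 15/17 8/17 75/17; 0 0 1]
T3·…·T1 = [38/17 1/17 190/17; 15/17 8/17 75/17; 0 0 1]
T4·…·T1 = [38/17 1/17 190/17; -4/17 15/34 -20/17; 0 0 1]
T5·…·T1 = [38/17 1/17 190/17; 4/17 -15/34 20/17; 0 0 1]
T6·…·T1 = [38/17 1/17 190/17; 8/17 -15/17 40/17; 0 0 1]
det M = -2; M⁻¹ = [15/34 1/34 -5; 4/17 -19/17 0; 0 0 1]
M⁻¹ · (377/17, 125/17)ᵀ = (5, -3)ᵀ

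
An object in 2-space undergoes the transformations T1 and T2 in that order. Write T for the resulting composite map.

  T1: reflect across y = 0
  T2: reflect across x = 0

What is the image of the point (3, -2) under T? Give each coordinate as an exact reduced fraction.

T1 reflect across y = 0: (3, -2) → (3, 2)
T2 reflect across x = 0: (3, 2) → (-3, 2)

T(p) = (-3, 2)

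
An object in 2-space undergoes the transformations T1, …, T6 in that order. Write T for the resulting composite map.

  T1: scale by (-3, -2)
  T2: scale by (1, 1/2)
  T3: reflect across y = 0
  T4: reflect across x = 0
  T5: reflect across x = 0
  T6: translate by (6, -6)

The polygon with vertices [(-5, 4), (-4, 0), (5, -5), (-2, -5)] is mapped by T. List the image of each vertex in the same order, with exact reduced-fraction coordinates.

image vertices: (21, -2), (18, -6), (-9, -11), (12, -11)

T1 scale by (-3, -2): (-5, 4) → (15, -8); (-4, 0) → (12, 0); (5, -5) → (-15, 10); (-2, -5) → (6, 10)
T2 scale by (1, 1/2): (15, -8) → (15, -4); (12, 0) → (12, 0); (-15, 10) → (-15, 5); (6, 10) → (6, 5)
T3 reflect across y = 0: (15, -4) → (15, 4); (12, 0) → (12, 0); (-15, 5) → (-15, -5); (6, 5) → (6, -5)
T4 reflect across x = 0: (15, 4) → (-15, 4); (12, 0) → (-12, 0); (-15, -5) → (15, -5); (6, -5) → (-6, -5)
T5 reflect across x = 0: (-15, 4) → (15, 4); (-12, 0) → (12, 0); (15, -5) → (-15, -5); (-6, -5) → (6, -5)
T6 translate by (6, -6): (15, 4) → (21, -2); (12, 0) → (18, -6); (-15, -5) → (-9, -11); (6, -5) → (12, -11)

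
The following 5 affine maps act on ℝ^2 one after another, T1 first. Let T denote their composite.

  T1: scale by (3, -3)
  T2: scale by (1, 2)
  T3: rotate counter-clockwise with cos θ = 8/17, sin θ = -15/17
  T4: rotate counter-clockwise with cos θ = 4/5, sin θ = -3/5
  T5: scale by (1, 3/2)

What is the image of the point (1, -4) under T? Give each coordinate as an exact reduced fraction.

T1 scale by (3, -3): (1, -4) → (3, 12)
T2 scale by (1, 2): (3, 12) → (3, 24)
T3 rotate counter-clockwise with cos θ = 8/17, sin θ = -15/17: (3, 24) → (384/17, 147/17)
T4 rotate counter-clockwise with cos θ = 4/5, sin θ = -3/5: (384/17, 147/17) → (1977/85, -564/85)
T5 scale by (1, 3/2): (1977/85, -564/85) → (1977/85, -846/85)

T(p) = (1977/85, -846/85)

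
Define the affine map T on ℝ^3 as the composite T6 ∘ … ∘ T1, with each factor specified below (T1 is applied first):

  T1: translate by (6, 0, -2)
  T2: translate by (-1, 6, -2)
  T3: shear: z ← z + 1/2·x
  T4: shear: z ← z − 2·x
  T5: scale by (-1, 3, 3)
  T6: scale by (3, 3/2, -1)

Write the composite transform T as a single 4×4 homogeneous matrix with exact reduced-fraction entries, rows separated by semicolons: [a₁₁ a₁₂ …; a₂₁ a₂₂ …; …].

T = [-3 0 0 -15; 0 9/2 0 27; 9/2 0 -3 69/2; 0 0 0 1]

T1 = [1 0 0 6; 0 1 0 0; 0 0 1 -2; 0 0 0 1]
T2·T1 = [1 0 0 5; 0 1 0 6; 0 0 1 -4; 0 0 0 1]
T3·…·T1 = [1 0 0 5; 0 1 0 6; 1/2 0 1 -3/2; 0 0 0 1]
T4·…·T1 = [1 0 0 5; 0 1 0 6; -3/2 0 1 -23/2; 0 0 0 1]
T5·…·T1 = [-1 0 0 -5; 0 3 0 18; -9/2 0 3 -69/2; 0 0 0 1]
T6·…·T1 = [-3 0 0 -15; 0 9/2 0 27; 9/2 0 -3 69/2; 0 0 0 1]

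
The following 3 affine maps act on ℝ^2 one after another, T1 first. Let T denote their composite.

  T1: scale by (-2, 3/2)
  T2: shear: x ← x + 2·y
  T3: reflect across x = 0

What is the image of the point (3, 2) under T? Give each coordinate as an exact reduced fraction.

T1 scale by (-2, 3/2): (3, 2) → (-6, 3)
T2 shear: x ← x + 2·y: (-6, 3) → (0, 3)
T3 reflect across x = 0: (0, 3) → (0, 3)

T(p) = (0, 3)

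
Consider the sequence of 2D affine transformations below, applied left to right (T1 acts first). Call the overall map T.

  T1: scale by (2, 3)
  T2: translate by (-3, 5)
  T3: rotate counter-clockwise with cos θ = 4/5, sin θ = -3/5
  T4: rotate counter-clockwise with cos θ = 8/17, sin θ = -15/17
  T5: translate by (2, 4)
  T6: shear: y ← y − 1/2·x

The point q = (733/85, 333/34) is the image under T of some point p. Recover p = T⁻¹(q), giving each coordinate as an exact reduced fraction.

T1 = [2 0 0; 0 3 0; 0 0 1]
T2·T1 = [2 0 -3; 0 3 5; 0 0 1]
T3·…·T1 = [8/5 9/5 3/5; -6/5 12/5 29/5; 0 0 1]
T4·…·T1 = [-26/85 252/85 27/5; -168/85 -39/85 11/5; 0 0 1]
T5·…·T1 = [-26/85 252/85 37/5; -168/85 -39/85 31/5; 0 0 1]
T6·…·T1 = [-26/85 252/85 37/5; -31/17 -33/17 5/2; 0 0 1]
det M = 6; M⁻¹ = [-11/34 -42/85 617/170; 31/102 -13/255 -541/255; 0 0 1]
M⁻¹ · (733/85, 333/34)ᵀ = (-4, 0)ᵀ

p = (-4, 0)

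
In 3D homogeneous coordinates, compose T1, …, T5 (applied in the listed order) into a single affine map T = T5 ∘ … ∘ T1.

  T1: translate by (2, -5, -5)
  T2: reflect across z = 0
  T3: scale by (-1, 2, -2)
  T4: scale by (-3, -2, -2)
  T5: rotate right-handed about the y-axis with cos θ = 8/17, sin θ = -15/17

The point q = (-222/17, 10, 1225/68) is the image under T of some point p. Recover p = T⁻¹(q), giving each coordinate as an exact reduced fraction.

T1 = [1 0 0 2; 0 1 0 -5; 0 0 1 -5; 0 0 0 1]
T2·T1 = [1 0 0 2; 0 1 0 -5; 0 0 -1 5; 0 0 0 1]
T3·…·T1 = [-1 0 0 -2; 0 2 0 -10; 0 0 2 -10; 0 0 0 1]
T4·…·T1 = [3 0 0 6; 0 -4 0 20; 0 0 -4 20; 0 0 0 1]
T5·…·T1 = [24/17 0 60/17 -252/17; 0 -4 0 20; 45/17 0 -32/17 250/17; 0 0 0 1]
det M = 48; M⁻¹ = [8/51 0 5/17 -2; 0 -1/4 0 5; 15/68 0 -2/17 5; 0 0 0 1]
M⁻¹ · (-222/17, 10, 1225/68)ᵀ = (5/4, 5/2, 0)ᵀ

p = (5/4, 5/2, 0)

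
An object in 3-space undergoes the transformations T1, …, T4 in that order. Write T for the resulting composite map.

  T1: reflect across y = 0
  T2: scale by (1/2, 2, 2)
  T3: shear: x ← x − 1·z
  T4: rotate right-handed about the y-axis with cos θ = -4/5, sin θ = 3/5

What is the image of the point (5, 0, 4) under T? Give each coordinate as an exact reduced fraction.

T1 reflect across y = 0: (5, 0, 4) → (5, 0, 4)
T2 scale by (1/2, 2, 2): (5, 0, 4) → (5/2, 0, 8)
T3 shear: x ← x − 1·z: (5/2, 0, 8) → (-11/2, 0, 8)
T4 rotate right-handed about the y-axis with cos θ = -4/5, sin θ = 3/5: (-11/2, 0, 8) → (46/5, 0, -31/10)

T(p) = (46/5, 0, -31/10)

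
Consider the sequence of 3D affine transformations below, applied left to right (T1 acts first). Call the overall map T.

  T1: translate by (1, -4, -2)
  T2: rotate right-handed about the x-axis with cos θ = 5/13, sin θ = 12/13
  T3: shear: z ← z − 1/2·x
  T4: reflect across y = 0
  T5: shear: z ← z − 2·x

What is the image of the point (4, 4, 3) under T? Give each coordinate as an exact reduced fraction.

T(p) = (5, 12/13, -315/26)

T1 translate by (1, -4, -2): (4, 4, 3) → (5, 0, 1)
T2 rotate right-handed about the x-axis with cos θ = 5/13, sin θ = 12/13: (5, 0, 1) → (5, -12/13, 5/13)
T3 shear: z ← z − 1/2·x: (5, -12/13, 5/13) → (5, -12/13, -55/26)
T4 reflect across y = 0: (5, -12/13, -55/26) → (5, 12/13, -55/26)
T5 shear: z ← z − 2·x: (5, 12/13, -55/26) → (5, 12/13, -315/26)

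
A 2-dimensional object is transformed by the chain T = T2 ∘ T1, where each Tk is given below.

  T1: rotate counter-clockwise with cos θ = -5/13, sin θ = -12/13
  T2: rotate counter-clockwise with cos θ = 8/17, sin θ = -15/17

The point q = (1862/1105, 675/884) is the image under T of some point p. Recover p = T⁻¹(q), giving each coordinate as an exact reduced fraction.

p = (-7/4, -3/5)

T1 = [-5/13 12/13 0; -12/13 -5/13 0; 0 0 1]
T2·T1 = [-220/221 21/221 0; -21/221 -220/221 0; 0 0 1]
det M = 1; M⁻¹ = [-220/221 -21/221 0; 21/221 -220/221 0; 0 0 1]
M⁻¹ · (1862/1105, 675/884)ᵀ = (-7/4, -3/5)ᵀ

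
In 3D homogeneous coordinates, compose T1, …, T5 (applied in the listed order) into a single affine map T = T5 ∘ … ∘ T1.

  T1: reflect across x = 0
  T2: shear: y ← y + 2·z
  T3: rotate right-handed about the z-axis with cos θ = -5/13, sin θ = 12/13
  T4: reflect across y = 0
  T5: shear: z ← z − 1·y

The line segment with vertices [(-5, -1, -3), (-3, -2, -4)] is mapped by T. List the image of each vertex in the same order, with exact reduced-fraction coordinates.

image vertices: (59/13, -95/13, 56/13), (105/13, -86/13, 34/13)

T1 reflect across x = 0: (-5, -1, -3) → (5, -1, -3); (-3, -2, -4) → (3, -2, -4)
T2 shear: y ← y + 2·z: (5, -1, -3) → (5, -7, -3); (3, -2, -4) → (3, -10, -4)
T3 rotate right-handed about the z-axis with cos θ = -5/13, sin θ = 12/13: (5, -7, -3) → (59/13, 95/13, -3); (3, -10, -4) → (105/13, 86/13, -4)
T4 reflect across y = 0: (59/13, 95/13, -3) → (59/13, -95/13, -3); (105/13, 86/13, -4) → (105/13, -86/13, -4)
T5 shear: z ← z − 1·y: (59/13, -95/13, -3) → (59/13, -95/13, 56/13); (105/13, -86/13, -4) → (105/13, -86/13, 34/13)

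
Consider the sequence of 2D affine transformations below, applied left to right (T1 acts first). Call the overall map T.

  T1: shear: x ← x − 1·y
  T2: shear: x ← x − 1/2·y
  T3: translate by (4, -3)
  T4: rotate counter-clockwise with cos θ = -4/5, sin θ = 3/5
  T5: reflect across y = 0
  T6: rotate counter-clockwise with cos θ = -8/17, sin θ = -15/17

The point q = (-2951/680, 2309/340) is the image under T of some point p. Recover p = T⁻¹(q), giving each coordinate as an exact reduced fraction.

p = (3, -1/4)

T1 = [1 -1 0; 0 1 0; 0 0 1]
T2·T1 = [1 -3/2 0; 0 1 0; 0 0 1]
T3·…·T1 = [1 -3/2 4; 0 1 -3; 0 0 1]
T4·…·T1 = [-4/5 3/5 -7/5; 3/5 -17/10 24/5; 0 0 1]
T5·…·T1 = [-4/5 3/5 -7/5; -3/5 17/10 -24/5; 0 0 1]
T6·…·T1 = [-13/85 207/170 -304/85; 84/85 -113/85 297/85; 0 0 1]
det M = -1; M⁻¹ = [113/85 207/170 1/2; 84/85 13/85 3; 0 0 1]
M⁻¹ · (-2951/680, 2309/340)ᵀ = (3, -1/4)ᵀ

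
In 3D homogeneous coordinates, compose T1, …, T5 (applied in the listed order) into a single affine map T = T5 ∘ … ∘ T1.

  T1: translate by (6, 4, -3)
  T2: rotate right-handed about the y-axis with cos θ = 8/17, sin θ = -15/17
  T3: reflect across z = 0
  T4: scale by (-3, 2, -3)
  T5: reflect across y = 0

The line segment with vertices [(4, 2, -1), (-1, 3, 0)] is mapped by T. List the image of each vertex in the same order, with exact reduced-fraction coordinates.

T1 translate by (6, 4, -3): (4, 2, -1) → (10, 6, -4); (-1, 3, 0) → (5, 7, -3)
T2 rotate right-handed about the y-axis with cos θ = 8/17, sin θ = -15/17: (10, 6, -4) → (140/17, 6, 118/17); (5, 7, -3) → (5, 7, 3)
T3 reflect across z = 0: (140/17, 6, 118/17) → (140/17, 6, -118/17); (5, 7, 3) → (5, 7, -3)
T4 scale by (-3, 2, -3): (140/17, 6, -118/17) → (-420/17, 12, 354/17); (5, 7, -3) → (-15, 14, 9)
T5 reflect across y = 0: (-420/17, 12, 354/17) → (-420/17, -12, 354/17); (-15, 14, 9) → (-15, -14, 9)

image vertices: (-420/17, -12, 354/17), (-15, -14, 9)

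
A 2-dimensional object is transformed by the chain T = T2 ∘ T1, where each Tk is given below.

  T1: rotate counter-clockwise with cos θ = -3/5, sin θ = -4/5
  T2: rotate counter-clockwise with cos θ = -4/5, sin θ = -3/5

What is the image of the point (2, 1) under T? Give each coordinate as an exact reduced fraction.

T(p) = (-1, 2)

T1 rotate counter-clockwise with cos θ = -3/5, sin θ = -4/5: (2, 1) → (-2/5, -11/5)
T2 rotate counter-clockwise with cos θ = -4/5, sin θ = -3/5: (-2/5, -11/5) → (-1, 2)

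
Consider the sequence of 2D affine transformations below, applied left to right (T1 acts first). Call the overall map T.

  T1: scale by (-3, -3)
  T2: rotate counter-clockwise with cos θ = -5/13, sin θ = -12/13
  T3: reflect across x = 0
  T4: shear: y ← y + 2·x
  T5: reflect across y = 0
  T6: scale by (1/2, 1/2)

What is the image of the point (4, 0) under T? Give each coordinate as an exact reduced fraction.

T1 scale by (-3, -3): (4, 0) → (-12, 0)
T2 rotate counter-clockwise with cos θ = -5/13, sin θ = -12/13: (-12, 0) → (60/13, 144/13)
T3 reflect across x = 0: (60/13, 144/13) → (-60/13, 144/13)
T4 shear: y ← y + 2·x: (-60/13, 144/13) → (-60/13, 24/13)
T5 reflect across y = 0: (-60/13, 24/13) → (-60/13, -24/13)
T6 scale by (1/2, 1/2): (-60/13, -24/13) → (-30/13, -12/13)

T(p) = (-30/13, -12/13)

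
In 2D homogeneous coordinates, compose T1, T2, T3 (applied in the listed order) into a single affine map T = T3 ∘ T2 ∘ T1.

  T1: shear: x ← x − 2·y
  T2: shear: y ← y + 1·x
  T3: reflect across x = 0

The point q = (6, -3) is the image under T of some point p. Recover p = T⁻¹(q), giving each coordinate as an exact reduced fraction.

T1 = [1 -2 0; 0 1 0; 0 0 1]
T2·T1 = [1 -2 0; 1 -1 0; 0 0 1]
T3·…·T1 = [-1 2 0; 1 -1 0; 0 0 1]
det M = -1; M⁻¹ = [1 2 0; 1 1 0; 0 0 1]
M⁻¹ · (6, -3)ᵀ = (0, 3)ᵀ

p = (0, 3)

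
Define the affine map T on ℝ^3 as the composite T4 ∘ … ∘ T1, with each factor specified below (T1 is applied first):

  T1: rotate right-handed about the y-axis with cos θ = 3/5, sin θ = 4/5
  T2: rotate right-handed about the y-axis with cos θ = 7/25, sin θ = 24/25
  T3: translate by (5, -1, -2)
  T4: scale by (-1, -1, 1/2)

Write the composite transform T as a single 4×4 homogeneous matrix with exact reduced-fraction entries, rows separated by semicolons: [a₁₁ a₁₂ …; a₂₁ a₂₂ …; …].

T = [3/5 0 -4/5 -5; 0 -1 0 1; -2/5 0 -3/10 -1; 0 0 0 1]

T1 = [3/5 0 4/5 0; 0 1 0 0; -4/5 0 3/5 0; 0 0 0 1]
T2·T1 = [-3/5 0 4/5 0; 0 1 0 0; -4/5 0 -3/5 0; 0 0 0 1]
T3·…·T1 = [-3/5 0 4/5 5; 0 1 0 -1; -4/5 0 -3/5 -2; 0 0 0 1]
T4·…·T1 = [3/5 0 -4/5 -5; 0 -1 0 1; -2/5 0 -3/10 -1; 0 0 0 1]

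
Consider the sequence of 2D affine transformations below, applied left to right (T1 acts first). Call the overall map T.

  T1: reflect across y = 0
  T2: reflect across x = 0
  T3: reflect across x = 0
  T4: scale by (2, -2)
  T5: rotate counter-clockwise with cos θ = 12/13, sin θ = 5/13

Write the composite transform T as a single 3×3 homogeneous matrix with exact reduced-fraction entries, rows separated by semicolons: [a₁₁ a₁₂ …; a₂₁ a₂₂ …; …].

T1 = [1 0 0; 0 -1 0; 0 0 1]
T2·T1 = [-1 0 0; 0 -1 0; 0 0 1]
T3·…·T1 = [1 0 0; 0 -1 0; 0 0 1]
T4·…·T1 = [2 0 0; 0 2 0; 0 0 1]
T5·…·T1 = [24/13 -10/13 0; 10/13 24/13 0; 0 0 1]

T = [24/13 -10/13 0; 10/13 24/13 0; 0 0 1]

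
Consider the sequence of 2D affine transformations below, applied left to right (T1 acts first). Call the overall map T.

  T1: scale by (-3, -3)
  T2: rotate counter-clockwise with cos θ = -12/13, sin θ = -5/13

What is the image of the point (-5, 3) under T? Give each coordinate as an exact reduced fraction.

T1 scale by (-3, -3): (-5, 3) → (15, -9)
T2 rotate counter-clockwise with cos θ = -12/13, sin θ = -5/13: (15, -9) → (-225/13, 33/13)

T(p) = (-225/13, 33/13)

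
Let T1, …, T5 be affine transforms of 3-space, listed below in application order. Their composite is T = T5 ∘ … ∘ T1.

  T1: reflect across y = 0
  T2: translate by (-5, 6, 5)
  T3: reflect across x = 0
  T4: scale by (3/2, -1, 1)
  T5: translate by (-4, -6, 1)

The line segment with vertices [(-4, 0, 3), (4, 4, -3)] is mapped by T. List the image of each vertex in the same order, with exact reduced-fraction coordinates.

T1 reflect across y = 0: (-4, 0, 3) → (-4, 0, 3); (4, 4, -3) → (4, -4, -3)
T2 translate by (-5, 6, 5): (-4, 0, 3) → (-9, 6, 8); (4, -4, -3) → (-1, 2, 2)
T3 reflect across x = 0: (-9, 6, 8) → (9, 6, 8); (-1, 2, 2) → (1, 2, 2)
T4 scale by (3/2, -1, 1): (9, 6, 8) → (27/2, -6, 8); (1, 2, 2) → (3/2, -2, 2)
T5 translate by (-4, -6, 1): (27/2, -6, 8) → (19/2, -12, 9); (3/2, -2, 2) → (-5/2, -8, 3)

image vertices: (19/2, -12, 9), (-5/2, -8, 3)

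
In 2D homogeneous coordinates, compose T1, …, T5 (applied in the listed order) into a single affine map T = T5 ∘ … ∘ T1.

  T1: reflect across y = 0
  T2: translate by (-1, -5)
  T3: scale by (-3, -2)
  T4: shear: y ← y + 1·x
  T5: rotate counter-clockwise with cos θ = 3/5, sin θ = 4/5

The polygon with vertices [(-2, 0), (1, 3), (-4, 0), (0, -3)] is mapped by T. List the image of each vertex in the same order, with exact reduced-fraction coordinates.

T1 reflect across y = 0: (-2, 0) → (-2, 0); (1, 3) → (1, -3); (-4, 0) → (-4, 0); (0, -3) → (0, 3)
T2 translate by (-1, -5): (-2, 0) → (-3, -5); (1, -3) → (0, -8); (-4, 0) → (-5, -5); (0, 3) → (-1, -2)
T3 scale by (-3, -2): (-3, -5) → (9, 10); (0, -8) → (0, 16); (-5, -5) → (15, 10); (-1, -2) → (3, 4)
T4 shear: y ← y + 1·x: (9, 10) → (9, 19); (0, 16) → (0, 16); (15, 10) → (15, 25); (3, 4) → (3, 7)
T5 rotate counter-clockwise with cos θ = 3/5, sin θ = 4/5: (9, 19) → (-49/5, 93/5); (0, 16) → (-64/5, 48/5); (15, 25) → (-11, 27); (3, 7) → (-19/5, 33/5)

image vertices: (-49/5, 93/5), (-64/5, 48/5), (-11, 27), (-19/5, 33/5)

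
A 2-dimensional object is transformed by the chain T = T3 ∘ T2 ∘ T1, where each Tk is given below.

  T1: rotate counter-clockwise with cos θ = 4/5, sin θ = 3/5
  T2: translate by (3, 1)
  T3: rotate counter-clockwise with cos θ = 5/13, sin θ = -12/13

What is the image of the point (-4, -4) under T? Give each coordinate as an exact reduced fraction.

T1 rotate counter-clockwise with cos θ = 4/5, sin θ = 3/5: (-4, -4) → (-4/5, -28/5)
T2 translate by (3, 1): (-4/5, -28/5) → (11/5, -23/5)
T3 rotate counter-clockwise with cos θ = 5/13, sin θ = -12/13: (11/5, -23/5) → (-17/5, -19/5)

T(p) = (-17/5, -19/5)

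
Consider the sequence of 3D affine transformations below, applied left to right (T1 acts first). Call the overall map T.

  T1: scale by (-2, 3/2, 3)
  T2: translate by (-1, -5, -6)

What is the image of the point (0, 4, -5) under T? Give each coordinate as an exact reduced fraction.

T1 scale by (-2, 3/2, 3): (0, 4, -5) → (0, 6, -15)
T2 translate by (-1, -5, -6): (0, 6, -15) → (-1, 1, -21)

T(p) = (-1, 1, -21)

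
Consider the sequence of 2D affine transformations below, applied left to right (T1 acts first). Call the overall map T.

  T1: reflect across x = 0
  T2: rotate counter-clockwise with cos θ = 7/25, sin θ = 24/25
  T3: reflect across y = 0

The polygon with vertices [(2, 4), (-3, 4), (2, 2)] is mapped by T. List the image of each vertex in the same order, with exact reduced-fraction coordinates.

image vertices: (-22/5, 4/5), (-3, -4), (-62/25, 34/25)

T1 reflect across x = 0: (2, 4) → (-2, 4); (-3, 4) → (3, 4); (2, 2) → (-2, 2)
T2 rotate counter-clockwise with cos θ = 7/25, sin θ = 24/25: (-2, 4) → (-22/5, -4/5); (3, 4) → (-3, 4); (-2, 2) → (-62/25, -34/25)
T3 reflect across y = 0: (-22/5, -4/5) → (-22/5, 4/5); (-3, 4) → (-3, -4); (-62/25, -34/25) → (-62/25, 34/25)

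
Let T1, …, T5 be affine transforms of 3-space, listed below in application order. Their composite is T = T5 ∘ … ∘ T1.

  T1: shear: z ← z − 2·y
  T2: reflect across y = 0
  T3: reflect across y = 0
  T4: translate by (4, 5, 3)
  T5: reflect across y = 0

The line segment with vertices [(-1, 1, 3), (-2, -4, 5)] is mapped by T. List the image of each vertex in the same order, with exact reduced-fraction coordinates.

image vertices: (3, -6, 4), (2, -1, 16)

T1 shear: z ← z − 2·y: (-1, 1, 3) → (-1, 1, 1); (-2, -4, 5) → (-2, -4, 13)
T2 reflect across y = 0: (-1, 1, 1) → (-1, -1, 1); (-2, -4, 13) → (-2, 4, 13)
T3 reflect across y = 0: (-1, -1, 1) → (-1, 1, 1); (-2, 4, 13) → (-2, -4, 13)
T4 translate by (4, 5, 3): (-1, 1, 1) → (3, 6, 4); (-2, -4, 13) → (2, 1, 16)
T5 reflect across y = 0: (3, 6, 4) → (3, -6, 4); (2, 1, 16) → (2, -1, 16)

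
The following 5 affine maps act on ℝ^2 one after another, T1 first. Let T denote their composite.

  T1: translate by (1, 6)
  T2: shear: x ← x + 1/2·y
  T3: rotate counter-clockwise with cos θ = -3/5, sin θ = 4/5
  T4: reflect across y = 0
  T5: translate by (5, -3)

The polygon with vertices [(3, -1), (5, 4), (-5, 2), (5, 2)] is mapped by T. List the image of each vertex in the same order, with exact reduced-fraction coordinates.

image vertices: (-29/10, -26/5), (-48/5, -29/5), (-7/5, 9/5), (-37/5, -31/5)

T1 translate by (1, 6): (3, -1) → (4, 5); (5, 4) → (6, 10); (-5, 2) → (-4, 8); (5, 2) → (6, 8)
T2 shear: x ← x + 1/2·y: (4, 5) → (13/2, 5); (6, 10) → (11, 10); (-4, 8) → (0, 8); (6, 8) → (10, 8)
T3 rotate counter-clockwise with cos θ = -3/5, sin θ = 4/5: (13/2, 5) → (-79/10, 11/5); (11, 10) → (-73/5, 14/5); (0, 8) → (-32/5, -24/5); (10, 8) → (-62/5, 16/5)
T4 reflect across y = 0: (-79/10, 11/5) → (-79/10, -11/5); (-73/5, 14/5) → (-73/5, -14/5); (-32/5, -24/5) → (-32/5, 24/5); (-62/5, 16/5) → (-62/5, -16/5)
T5 translate by (5, -3): (-79/10, -11/5) → (-29/10, -26/5); (-73/5, -14/5) → (-48/5, -29/5); (-32/5, 24/5) → (-7/5, 9/5); (-62/5, -16/5) → (-37/5, -31/5)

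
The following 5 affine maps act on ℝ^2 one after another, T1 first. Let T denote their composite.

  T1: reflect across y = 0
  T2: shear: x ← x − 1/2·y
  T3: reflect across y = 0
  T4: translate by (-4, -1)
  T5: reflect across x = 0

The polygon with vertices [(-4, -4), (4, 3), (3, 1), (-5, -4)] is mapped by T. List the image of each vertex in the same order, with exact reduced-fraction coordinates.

T1 reflect across y = 0: (-4, -4) → (-4, 4); (4, 3) → (4, -3); (3, 1) → (3, -1); (-5, -4) → (-5, 4)
T2 shear: x ← x − 1/2·y: (-4, 4) → (-6, 4); (4, -3) → (11/2, -3); (3, -1) → (7/2, -1); (-5, 4) → (-7, 4)
T3 reflect across y = 0: (-6, 4) → (-6, -4); (11/2, -3) → (11/2, 3); (7/2, -1) → (7/2, 1); (-7, 4) → (-7, -4)
T4 translate by (-4, -1): (-6, -4) → (-10, -5); (11/2, 3) → (3/2, 2); (7/2, 1) → (-1/2, 0); (-7, -4) → (-11, -5)
T5 reflect across x = 0: (-10, -5) → (10, -5); (3/2, 2) → (-3/2, 2); (-1/2, 0) → (1/2, 0); (-11, -5) → (11, -5)

image vertices: (10, -5), (-3/2, 2), (1/2, 0), (11, -5)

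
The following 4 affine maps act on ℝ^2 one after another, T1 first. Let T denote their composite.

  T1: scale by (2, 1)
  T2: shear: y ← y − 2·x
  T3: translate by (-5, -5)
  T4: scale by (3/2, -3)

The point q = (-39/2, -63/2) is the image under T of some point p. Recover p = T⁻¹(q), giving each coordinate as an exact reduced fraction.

T1 = [2 0 0; 0 1 0; 0 0 1]
T2·T1 = [2 0 0; -4 1 0; 0 0 1]
T3·…·T1 = [2 0 -5; -4 1 -5; 0 0 1]
T4·…·T1 = [3 0 -15/2; 12 -3 15; 0 0 1]
det M = -9; M⁻¹ = [1/3 0 5/2; 4/3 -1/3 15; 0 0 1]
M⁻¹ · (-39/2, -63/2)ᵀ = (-4, -1/2)ᵀ

p = (-4, -1/2)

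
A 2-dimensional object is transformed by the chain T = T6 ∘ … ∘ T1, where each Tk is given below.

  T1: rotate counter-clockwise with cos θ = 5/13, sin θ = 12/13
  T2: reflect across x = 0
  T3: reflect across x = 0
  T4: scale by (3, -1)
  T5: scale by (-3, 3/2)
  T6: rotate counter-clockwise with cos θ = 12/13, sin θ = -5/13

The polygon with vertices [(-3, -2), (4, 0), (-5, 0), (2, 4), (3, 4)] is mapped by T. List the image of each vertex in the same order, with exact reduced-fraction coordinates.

image vertices: (-627/169, 1233/169), (-2520/169, 36/169), (3150/169, -45/169), (3774/169, -2502/169), (3144/169, -2493/169)

T1 rotate counter-clockwise with cos θ = 5/13, sin θ = 12/13: (-3, -2) → (9/13, -46/13); (4, 0) → (20/13, 48/13); (-5, 0) → (-25/13, -60/13); (2, 4) → (-38/13, 44/13); (3, 4) → (-33/13, 56/13)
T2 reflect across x = 0: (9/13, -46/13) → (-9/13, -46/13); (20/13, 48/13) → (-20/13, 48/13); (-25/13, -60/13) → (25/13, -60/13); (-38/13, 44/13) → (38/13, 44/13); (-33/13, 56/13) → (33/13, 56/13)
T3 reflect across x = 0: (-9/13, -46/13) → (9/13, -46/13); (-20/13, 48/13) → (20/13, 48/13); (25/13, -60/13) → (-25/13, -60/13); (38/13, 44/13) → (-38/13, 44/13); (33/13, 56/13) → (-33/13, 56/13)
T4 scale by (3, -1): (9/13, -46/13) → (27/13, 46/13); (20/13, 48/13) → (60/13, -48/13); (-25/13, -60/13) → (-75/13, 60/13); (-38/13, 44/13) → (-114/13, -44/13); (-33/13, 56/13) → (-99/13, -56/13)
T5 scale by (-3, 3/2): (27/13, 46/13) → (-81/13, 69/13); (60/13, -48/13) → (-180/13, -72/13); (-75/13, 60/13) → (225/13, 90/13); (-114/13, -44/13) → (342/13, -66/13); (-99/13, -56/13) → (297/13, -84/13)
T6 rotate counter-clockwise with cos θ = 12/13, sin θ = -5/13: (-81/13, 69/13) → (-627/169, 1233/169); (-180/13, -72/13) → (-2520/169, 36/169); (225/13, 90/13) → (3150/169, -45/169); (342/13, -66/13) → (3774/169, -2502/169); (297/13, -84/13) → (3144/169, -2493/169)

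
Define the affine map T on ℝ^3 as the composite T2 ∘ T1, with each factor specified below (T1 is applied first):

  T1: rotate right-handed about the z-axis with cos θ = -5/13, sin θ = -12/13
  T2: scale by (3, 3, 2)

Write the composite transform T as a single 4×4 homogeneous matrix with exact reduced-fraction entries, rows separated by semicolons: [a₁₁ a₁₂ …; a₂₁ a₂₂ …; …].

T = [-15/13 36/13 0 0; -36/13 -15/13 0 0; 0 0 2 0; 0 0 0 1]

T1 = [-5/13 12/13 0 0; -12/13 -5/13 0 0; 0 0 1 0; 0 0 0 1]
T2·T1 = [-15/13 36/13 0 0; -36/13 -15/13 0 0; 0 0 2 0; 0 0 0 1]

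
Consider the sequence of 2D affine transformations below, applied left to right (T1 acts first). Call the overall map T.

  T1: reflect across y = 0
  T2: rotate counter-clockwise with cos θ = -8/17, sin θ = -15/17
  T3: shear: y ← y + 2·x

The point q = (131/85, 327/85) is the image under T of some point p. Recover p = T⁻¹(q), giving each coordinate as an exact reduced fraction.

p = (-7/5, -1)

T1 = [1 0 0; 0 -1 0; 0 0 1]
T2·T1 = [-8/17 -15/17 0; -15/17 8/17 0; 0 0 1]
T3·…·T1 = [-8/17 -15/17 0; -31/17 -22/17 0; 0 0 1]
det M = -1; M⁻¹ = [22/17 -15/17 0; -31/17 8/17 0; 0 0 1]
M⁻¹ · (131/85, 327/85)ᵀ = (-7/5, -1)ᵀ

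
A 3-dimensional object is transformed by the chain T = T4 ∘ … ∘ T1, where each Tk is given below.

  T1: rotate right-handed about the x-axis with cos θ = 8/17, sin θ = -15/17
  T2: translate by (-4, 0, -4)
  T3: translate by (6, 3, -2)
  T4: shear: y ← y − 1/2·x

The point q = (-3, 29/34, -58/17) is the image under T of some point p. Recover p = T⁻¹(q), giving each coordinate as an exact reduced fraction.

T1 = [1 0 0 0; 0 8/17 15/17 0; 0 -15/17 8/17 0; 0 0 0 1]
T2·T1 = [1 0 0 -4; 0 8/17 15/17 0; 0 -15/17 8/17 -4; 0 0 0 1]
T3·…·T1 = [1 0 0 2; 0 8/17 15/17 3; 0 -15/17 8/17 -6; 0 0 0 1]
T4·…·T1 = [1 0 0 2; -1/2 8/17 15/17 2; 0 -15/17 8/17 -6; 0 0 0 1]
det M = 1; M⁻¹ = [1 0 0 -2; 4/17 8/17 -15/17 -114/17; 15/34 15/17 8/17 3/17; 0 0 0 1]
M⁻¹ · (-3, 29/34, -58/17)ᵀ = (-5, -4, -2)ᵀ

p = (-5, -4, -2)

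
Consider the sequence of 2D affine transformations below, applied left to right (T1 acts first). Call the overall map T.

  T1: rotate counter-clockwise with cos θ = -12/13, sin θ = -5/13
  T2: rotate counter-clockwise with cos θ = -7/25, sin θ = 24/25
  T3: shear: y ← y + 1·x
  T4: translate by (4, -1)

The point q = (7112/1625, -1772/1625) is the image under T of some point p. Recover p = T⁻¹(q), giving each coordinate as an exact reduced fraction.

p = (3/5, 0)

T1 = [-12/13 5/13 0; -5/13 -12/13 0; 0 0 1]
T2·T1 = [204/325 253/325 0; -253/325 204/325 0; 0 0 1]
T3·…·T1 = [204/325 253/325 0; -49/325 457/325 0; 0 0 1]
T4·…·T1 = [204/325 253/325 4; -49/325 457/325 -1; 0 0 1]
det M = 1; M⁻¹ = [457/325 -253/325 -2081/325; 49/325 204/325 8/325; 0 0 1]
M⁻¹ · (7112/1625, -1772/1625)ᵀ = (3/5, 0)ᵀ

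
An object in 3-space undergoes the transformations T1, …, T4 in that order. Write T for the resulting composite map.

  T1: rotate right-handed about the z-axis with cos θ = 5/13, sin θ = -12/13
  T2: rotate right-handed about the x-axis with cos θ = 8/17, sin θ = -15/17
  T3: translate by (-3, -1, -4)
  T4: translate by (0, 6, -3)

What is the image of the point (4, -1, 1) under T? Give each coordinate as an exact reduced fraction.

T1 rotate right-handed about the z-axis with cos θ = 5/13, sin θ = -12/13: (4, -1, 1) → (8/13, -53/13, 1)
T2 rotate right-handed about the x-axis with cos θ = 8/17, sin θ = -15/17: (8/13, -53/13, 1) → (8/13, -229/221, 899/221)
T3 translate by (-3, -1, -4): (8/13, -229/221, 899/221) → (-31/13, -450/221, 15/221)
T4 translate by (0, 6, -3): (-31/13, -450/221, 15/221) → (-31/13, 876/221, -648/221)

T(p) = (-31/13, 876/221, -648/221)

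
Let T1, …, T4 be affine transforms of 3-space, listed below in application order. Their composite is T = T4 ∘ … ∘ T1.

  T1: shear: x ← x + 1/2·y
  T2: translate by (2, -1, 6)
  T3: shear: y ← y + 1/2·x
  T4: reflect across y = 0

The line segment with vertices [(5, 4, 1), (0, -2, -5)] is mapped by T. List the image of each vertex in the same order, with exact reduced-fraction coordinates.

image vertices: (9, -15/2, 7), (1, 5/2, 1)

T1 shear: x ← x + 1/2·y: (5, 4, 1) → (7, 4, 1); (0, -2, -5) → (-1, -2, -5)
T2 translate by (2, -1, 6): (7, 4, 1) → (9, 3, 7); (-1, -2, -5) → (1, -3, 1)
T3 shear: y ← y + 1/2·x: (9, 3, 7) → (9, 15/2, 7); (1, -3, 1) → (1, -5/2, 1)
T4 reflect across y = 0: (9, 15/2, 7) → (9, -15/2, 7); (1, -5/2, 1) → (1, 5/2, 1)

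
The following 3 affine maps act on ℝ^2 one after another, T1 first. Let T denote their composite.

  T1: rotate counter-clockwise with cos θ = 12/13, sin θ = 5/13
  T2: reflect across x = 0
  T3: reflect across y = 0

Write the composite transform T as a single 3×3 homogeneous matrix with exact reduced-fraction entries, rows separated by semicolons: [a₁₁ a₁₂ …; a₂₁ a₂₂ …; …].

T = [-12/13 5/13 0; -5/13 -12/13 0; 0 0 1]

T1 = [12/13 -5/13 0; 5/13 12/13 0; 0 0 1]
T2·T1 = [-12/13 5/13 0; 5/13 12/13 0; 0 0 1]
T3·…·T1 = [-12/13 5/13 0; -5/13 -12/13 0; 0 0 1]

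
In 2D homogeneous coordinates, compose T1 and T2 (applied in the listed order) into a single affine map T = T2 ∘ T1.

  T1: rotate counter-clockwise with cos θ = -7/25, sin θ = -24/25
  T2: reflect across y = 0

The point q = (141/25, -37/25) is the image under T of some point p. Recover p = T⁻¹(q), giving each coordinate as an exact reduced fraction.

T1 = [-7/25 24/25 0; -24/25 -7/25 0; 0 0 1]
T2·T1 = [-7/25 24/25 0; 24/25 7/25 0; 0 0 1]
det M = -1; M⁻¹ = [-7/25 24/25 0; 24/25 7/25 0; 0 0 1]
M⁻¹ · (141/25, -37/25)ᵀ = (-3, 5)ᵀ

p = (-3, 5)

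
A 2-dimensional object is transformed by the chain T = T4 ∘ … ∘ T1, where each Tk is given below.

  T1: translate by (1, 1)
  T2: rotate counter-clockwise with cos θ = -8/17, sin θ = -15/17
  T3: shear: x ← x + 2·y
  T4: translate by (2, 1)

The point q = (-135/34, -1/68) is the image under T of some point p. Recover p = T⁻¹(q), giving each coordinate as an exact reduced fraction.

T1 = [1 0 1; 0 1 1; 0 0 1]
T2·T1 = [-8/17 15/17 7/17; -15/17 -8/17 -23/17; 0 0 1]
T3·…·T1 = [-38/17 -1/17 -39/17; -15/17 -8/17 -23/17; 0 0 1]
T4·…·T1 = [-38/17 -1/17 -5/17; -15/17 -8/17 -6/17; 0 0 1]
det M = 1; M⁻¹ = [-8/17 1/17 -2/17; 15/17 -38/17 -9/17; 0 0 1]
M⁻¹ · (-135/34, -1/68)ᵀ = (7/4, -4)ᵀ

p = (7/4, -4)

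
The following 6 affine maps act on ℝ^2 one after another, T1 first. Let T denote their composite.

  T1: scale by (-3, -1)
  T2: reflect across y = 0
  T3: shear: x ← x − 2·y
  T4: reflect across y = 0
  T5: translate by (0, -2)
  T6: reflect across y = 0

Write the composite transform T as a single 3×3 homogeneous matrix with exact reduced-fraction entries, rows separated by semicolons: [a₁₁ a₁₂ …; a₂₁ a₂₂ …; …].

T1 = [-3 0 0; 0 -1 0; 0 0 1]
T2·T1 = [-3 0 0; 0 1 0; 0 0 1]
T3·…·T1 = [-3 -2 0; 0 1 0; 0 0 1]
T4·…·T1 = [-3 -2 0; 0 -1 0; 0 0 1]
T5·…·T1 = [-3 -2 0; 0 -1 -2; 0 0 1]
T6·…·T1 = [-3 -2 0; 0 1 2; 0 0 1]

T = [-3 -2 0; 0 1 2; 0 0 1]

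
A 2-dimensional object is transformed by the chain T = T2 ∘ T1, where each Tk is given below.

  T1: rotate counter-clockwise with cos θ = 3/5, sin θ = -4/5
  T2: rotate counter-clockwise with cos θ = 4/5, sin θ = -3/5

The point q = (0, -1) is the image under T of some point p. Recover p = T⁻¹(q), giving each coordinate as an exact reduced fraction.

T1 = [3/5 4/5 0; -4/5 3/5 0; 0 0 1]
T2·T1 = [0 1 0; -1 0 0; 0 0 1]
det M = 1; M⁻¹ = [0 -1 0; 1 0 0; 0 0 1]
M⁻¹ · (0, -1)ᵀ = (1, 0)ᵀ

p = (1, 0)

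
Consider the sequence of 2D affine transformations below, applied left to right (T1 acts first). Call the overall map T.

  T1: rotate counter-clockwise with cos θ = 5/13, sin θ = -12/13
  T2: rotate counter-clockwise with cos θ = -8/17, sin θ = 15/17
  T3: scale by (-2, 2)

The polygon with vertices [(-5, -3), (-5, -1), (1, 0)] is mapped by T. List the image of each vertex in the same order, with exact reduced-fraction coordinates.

image vertices: (22/13, -150/13), (1058/221, -1990/221), (-280/221, 342/221)

T1 rotate counter-clockwise with cos θ = 5/13, sin θ = -12/13: (-5, -3) → (-61/13, 45/13); (-5, -1) → (-37/13, 55/13); (1, 0) → (5/13, -12/13)
T2 rotate counter-clockwise with cos θ = -8/17, sin θ = 15/17: (-61/13, 45/13) → (-11/13, -75/13); (-37/13, 55/13) → (-529/221, -995/221); (5/13, -12/13) → (140/221, 171/221)
T3 scale by (-2, 2): (-11/13, -75/13) → (22/13, -150/13); (-529/221, -995/221) → (1058/221, -1990/221); (140/221, 171/221) → (-280/221, 342/221)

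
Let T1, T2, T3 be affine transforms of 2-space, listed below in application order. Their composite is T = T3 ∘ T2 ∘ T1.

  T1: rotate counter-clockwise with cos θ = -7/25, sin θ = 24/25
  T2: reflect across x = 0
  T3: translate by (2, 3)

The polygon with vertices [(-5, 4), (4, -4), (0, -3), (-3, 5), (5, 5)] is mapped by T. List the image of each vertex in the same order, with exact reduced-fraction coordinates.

image vertices: (111/25, -73/25), (-18/25, 199/25), (-22/25, 96/25), (149/25, -32/25), (41/5, 32/5)

T1 rotate counter-clockwise with cos θ = -7/25, sin θ = 24/25: (-5, 4) → (-61/25, -148/25); (4, -4) → (68/25, 124/25); (0, -3) → (72/25, 21/25); (-3, 5) → (-99/25, -107/25); (5, 5) → (-31/5, 17/5)
T2 reflect across x = 0: (-61/25, -148/25) → (61/25, -148/25); (68/25, 124/25) → (-68/25, 124/25); (72/25, 21/25) → (-72/25, 21/25); (-99/25, -107/25) → (99/25, -107/25); (-31/5, 17/5) → (31/5, 17/5)
T3 translate by (2, 3): (61/25, -148/25) → (111/25, -73/25); (-68/25, 124/25) → (-18/25, 199/25); (-72/25, 21/25) → (-22/25, 96/25); (99/25, -107/25) → (149/25, -32/25); (31/5, 17/5) → (41/5, 32/5)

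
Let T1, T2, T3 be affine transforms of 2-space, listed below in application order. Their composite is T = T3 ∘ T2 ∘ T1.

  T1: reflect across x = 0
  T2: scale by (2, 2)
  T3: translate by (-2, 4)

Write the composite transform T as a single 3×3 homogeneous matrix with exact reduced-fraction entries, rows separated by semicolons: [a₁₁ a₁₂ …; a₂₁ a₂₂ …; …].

T = [-2 0 -2; 0 2 4; 0 0 1]

T1 = [-1 0 0; 0 1 0; 0 0 1]
T2·T1 = [-2 0 0; 0 2 0; 0 0 1]
T3·…·T1 = [-2 0 -2; 0 2 4; 0 0 1]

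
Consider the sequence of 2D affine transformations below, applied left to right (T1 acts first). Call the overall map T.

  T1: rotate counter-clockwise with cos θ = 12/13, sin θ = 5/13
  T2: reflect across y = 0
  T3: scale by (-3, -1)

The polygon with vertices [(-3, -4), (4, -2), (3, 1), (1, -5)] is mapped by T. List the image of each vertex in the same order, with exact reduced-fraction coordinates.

image vertices: (48/13, -63/13), (-174/13, -4/13), (-93/13, 27/13), (-111/13, -55/13)

T1 rotate counter-clockwise with cos θ = 12/13, sin θ = 5/13: (-3, -4) → (-16/13, -63/13); (4, -2) → (58/13, -4/13); (3, 1) → (31/13, 27/13); (1, -5) → (37/13, -55/13)
T2 reflect across y = 0: (-16/13, -63/13) → (-16/13, 63/13); (58/13, -4/13) → (58/13, 4/13); (31/13, 27/13) → (31/13, -27/13); (37/13, -55/13) → (37/13, 55/13)
T3 scale by (-3, -1): (-16/13, 63/13) → (48/13, -63/13); (58/13, 4/13) → (-174/13, -4/13); (31/13, -27/13) → (-93/13, 27/13); (37/13, 55/13) → (-111/13, -55/13)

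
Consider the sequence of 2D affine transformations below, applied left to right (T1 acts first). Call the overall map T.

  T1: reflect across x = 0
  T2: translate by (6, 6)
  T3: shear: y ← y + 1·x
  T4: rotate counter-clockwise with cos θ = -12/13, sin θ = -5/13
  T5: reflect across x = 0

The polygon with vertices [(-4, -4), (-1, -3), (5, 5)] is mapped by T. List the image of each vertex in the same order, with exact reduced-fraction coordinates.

T1 reflect across x = 0: (-4, -4) → (4, -4); (-1, -3) → (1, -3); (5, 5) → (-5, 5)
T2 translate by (6, 6): (4, -4) → (10, 2); (1, -3) → (7, 3); (-5, 5) → (1, 11)
T3 shear: y ← y + 1·x: (10, 2) → (10, 12); (7, 3) → (7, 10); (1, 11) → (1, 12)
T4 rotate counter-clockwise with cos θ = -12/13, sin θ = -5/13: (10, 12) → (-60/13, -194/13); (7, 10) → (-34/13, -155/13); (1, 12) → (48/13, -149/13)
T5 reflect across x = 0: (-60/13, -194/13) → (60/13, -194/13); (-34/13, -155/13) → (34/13, -155/13); (48/13, -149/13) → (-48/13, -149/13)

image vertices: (60/13, -194/13), (34/13, -155/13), (-48/13, -149/13)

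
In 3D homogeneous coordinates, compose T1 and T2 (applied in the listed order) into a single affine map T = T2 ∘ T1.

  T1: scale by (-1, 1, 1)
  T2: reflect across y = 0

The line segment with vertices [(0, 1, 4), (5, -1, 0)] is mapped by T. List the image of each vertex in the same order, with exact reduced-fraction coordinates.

T1 scale by (-1, 1, 1): (0, 1, 4) → (0, 1, 4); (5, -1, 0) → (-5, -1, 0)
T2 reflect across y = 0: (0, 1, 4) → (0, -1, 4); (-5, -1, 0) → (-5, 1, 0)

image vertices: (0, -1, 4), (-5, 1, 0)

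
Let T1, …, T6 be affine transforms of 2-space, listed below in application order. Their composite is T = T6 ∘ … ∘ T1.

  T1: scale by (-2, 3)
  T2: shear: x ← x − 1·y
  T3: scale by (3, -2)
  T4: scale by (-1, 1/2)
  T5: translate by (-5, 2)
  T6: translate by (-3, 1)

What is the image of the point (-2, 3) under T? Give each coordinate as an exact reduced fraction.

T1 scale by (-2, 3): (-2, 3) → (4, 9)
T2 shear: x ← x − 1·y: (4, 9) → (-5, 9)
T3 scale by (3, -2): (-5, 9) → (-15, -18)
T4 scale by (-1, 1/2): (-15, -18) → (15, -9)
T5 translate by (-5, 2): (15, -9) → (10, -7)
T6 translate by (-3, 1): (10, -7) → (7, -6)

T(p) = (7, -6)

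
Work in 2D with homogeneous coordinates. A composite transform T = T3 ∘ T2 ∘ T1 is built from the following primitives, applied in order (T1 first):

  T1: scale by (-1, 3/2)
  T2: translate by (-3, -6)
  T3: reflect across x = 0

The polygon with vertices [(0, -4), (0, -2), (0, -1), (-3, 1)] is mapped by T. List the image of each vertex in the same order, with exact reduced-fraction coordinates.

image vertices: (3, -12), (3, -9), (3, -15/2), (0, -9/2)

T1 scale by (-1, 3/2): (0, -4) → (0, -6); (0, -2) → (0, -3); (0, -1) → (0, -3/2); (-3, 1) → (3, 3/2)
T2 translate by (-3, -6): (0, -6) → (-3, -12); (0, -3) → (-3, -9); (0, -3/2) → (-3, -15/2); (3, 3/2) → (0, -9/2)
T3 reflect across x = 0: (-3, -12) → (3, -12); (-3, -9) → (3, -9); (-3, -15/2) → (3, -15/2); (0, -9/2) → (0, -9/2)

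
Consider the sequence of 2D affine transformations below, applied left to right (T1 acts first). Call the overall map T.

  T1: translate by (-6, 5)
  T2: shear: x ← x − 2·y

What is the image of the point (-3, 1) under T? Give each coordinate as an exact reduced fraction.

T(p) = (-21, 6)

T1 translate by (-6, 5): (-3, 1) → (-9, 6)
T2 shear: x ← x − 2·y: (-9, 6) → (-21, 6)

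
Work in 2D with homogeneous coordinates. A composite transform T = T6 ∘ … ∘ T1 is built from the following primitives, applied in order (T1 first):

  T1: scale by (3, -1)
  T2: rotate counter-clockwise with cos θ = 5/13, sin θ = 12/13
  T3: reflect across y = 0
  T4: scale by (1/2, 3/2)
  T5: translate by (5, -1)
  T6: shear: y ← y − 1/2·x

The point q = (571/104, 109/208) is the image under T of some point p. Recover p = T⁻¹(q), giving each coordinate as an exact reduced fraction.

T1 = [3 0 0; 0 -1 0; 0 0 1]
T2·T1 = [15/13 12/13 0; 36/13 -5/13 0; 0 0 1]
T3·…·T1 = [15/13 12/13 0; -36/13 5/13 0; 0 0 1]
T4·…·T1 = [15/26 6/13 0; -54/13 15/26 0; 0 0 1]
T5·…·T1 = [15/26 6/13 5; -54/13 15/26 -1; 0 0 1]
T6·…·T1 = [15/26 6/13 5; -231/52 9/26 -7/2; 0 0 1]
det M = 9/4; M⁻¹ = [2/13 -8/39 -58/39; 77/39 10/39 -350/39; 0 0 1]
M⁻¹ · (571/104, 109/208)ᵀ = (-3/4, 2)ᵀ

p = (-3/4, 2)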